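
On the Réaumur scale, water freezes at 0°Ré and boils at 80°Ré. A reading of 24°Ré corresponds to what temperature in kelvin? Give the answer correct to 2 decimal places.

Linear interpolation between the fixed points: C = (24 - 0) × 100 / (80 - 0) = 30.0000°C.
Then 30.0000 + 273.15 = 303.15 K.

303.15 K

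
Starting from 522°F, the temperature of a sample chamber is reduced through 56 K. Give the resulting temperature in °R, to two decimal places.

Initial temperature in Celsius: (522 - 32) × 5/9 = 272.2222°C.
The 56 K change is an interval; Kelvin and Celsius degrees are the same size, so ΔC = -56°C.
Final Celsius temperature: 272.2222 - 56.0000 = 216.2222°C.
In Rankine: 216.2222 × 1.8 + 491.67 = 880.87°R.

880.87°R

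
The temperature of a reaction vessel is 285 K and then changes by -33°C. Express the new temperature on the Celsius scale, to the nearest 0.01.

-21.15°C

Initial temperature in Celsius: 285 - 273.15 = 11.8500°C.
Final Celsius temperature: 11.8500 - 33.0000 = -21.1500°C.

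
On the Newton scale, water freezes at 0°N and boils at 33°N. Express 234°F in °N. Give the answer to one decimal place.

37.0°N

First in Celsius: (234 - 32) × 5/9 = 112.2222°C.
Linearly onto the Newton scale: 0 + (112.2222 / 100) × (33 - 0) = 37.0°N.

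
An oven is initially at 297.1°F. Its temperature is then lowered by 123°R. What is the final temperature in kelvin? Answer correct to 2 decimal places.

352.09 K

Initial temperature in Celsius: (297.1 - 32) × 5/9 = 147.2778°C.
The 123°R change is an interval, so only the factor 5/9 applies: -123 × 5/9 = -68.3333°C.
Final Celsius temperature: 147.2778 - 68.3333 = 78.9444°C.
In kelvin: 78.9444 + 273.15 = 352.09 K.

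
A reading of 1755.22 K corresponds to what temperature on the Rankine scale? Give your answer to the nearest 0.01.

3159.40°R

In Celsius: 1755.22 - 273.15 = 1482.0700°C.
In Rankine: 1482.0700 × 1.8 + 491.67 = 3159.40°R.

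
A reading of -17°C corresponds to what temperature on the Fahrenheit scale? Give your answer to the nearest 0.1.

1.4°F

In Fahrenheit: -17.0000 × 1.8 + 32 = 1.4°F.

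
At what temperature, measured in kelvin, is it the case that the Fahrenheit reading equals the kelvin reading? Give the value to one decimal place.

574.6 K

Let K be the kelvin reading. The Fahrenheit reading is F = 1.8·K - 459.67.
Set F = K: 1.8·K - 459.67 = K.
(0.8)·K = 459.67  ⇒  K = 574.6.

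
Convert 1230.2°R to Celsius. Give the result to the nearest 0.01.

In Celsius: (1230.2 - 491.67) × 5/9 = 410.2944°C.

410.29°C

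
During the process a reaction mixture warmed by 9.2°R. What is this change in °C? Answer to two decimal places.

5.11°C

For a temperature interval the offset drops out; only the factor 5/9 applies.
9.2 × 5/9 = 5.11.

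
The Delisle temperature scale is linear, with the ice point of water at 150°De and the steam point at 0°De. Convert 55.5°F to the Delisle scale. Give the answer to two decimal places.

130.42°De

First in Celsius: (55.5 - 32) × 5/9 = 13.0556°C.
Linearly onto the Delisle scale: 150 + (13.0556 / 100) × (0 - 150) = 130.42°De.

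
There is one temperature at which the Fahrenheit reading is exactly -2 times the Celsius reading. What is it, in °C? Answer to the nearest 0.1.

Let C be the Celsius reading. The Fahrenheit reading is F = 1.8·C + 32.
Require F = -2·C: 1.8·C + 32 = -2·C.
(3.8)·C = -32  ⇒  C = -8.4.

-8.4°C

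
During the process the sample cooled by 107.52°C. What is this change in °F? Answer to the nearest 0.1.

193.5°F

An interval of 1°C corresponds to 1.8°F.
107.52 × 1.8 = 193.5.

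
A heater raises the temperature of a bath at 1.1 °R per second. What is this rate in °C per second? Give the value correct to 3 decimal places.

0.611 °C/second

The quantity depends on a temperature interval, so only the ratio of degree sizes applies; the offset between the scales is irrelevant.
A change of 1°R is a change of 5/9°C, so 1.1 × 5/9 = 0.611.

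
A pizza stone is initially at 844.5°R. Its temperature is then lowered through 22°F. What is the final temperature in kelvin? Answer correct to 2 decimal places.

Initial temperature in Celsius: (844.5 - 491.67) × 5/9 = 196.0167°C.
The 22°F change is an interval, so only the factor 5/9 applies: -22 × 5/9 = -12.2222°C.
Final Celsius temperature: 196.0167 - 12.2222 = 183.7944°C.
In kelvin: 183.7944 + 273.15 = 456.94 K.

456.94 K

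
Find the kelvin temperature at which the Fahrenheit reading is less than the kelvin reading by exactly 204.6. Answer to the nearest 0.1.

Let K be the kelvin reading. The Fahrenheit reading is F = 1.8·K - 459.67.
Require F - K = -204.6: (0.8)·K - 459.67 = -204.6.
K = (-204.6 + 459.67) / (0.8) = 318.8.

318.8 K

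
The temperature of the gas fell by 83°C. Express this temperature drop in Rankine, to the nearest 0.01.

149.40°R

For a temperature interval the offset drops out; only the factor 1.8 applies.
83 × 1.8 = 149.40.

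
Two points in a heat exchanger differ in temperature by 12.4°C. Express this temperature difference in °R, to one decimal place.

22.3°R

Only the scale ratio 1.8 matters for a change in temperature.
12.4 × 1.8 = 22.3.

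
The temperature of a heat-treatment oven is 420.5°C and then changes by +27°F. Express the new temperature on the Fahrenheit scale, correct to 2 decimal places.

815.90°F

The 27°F change is an interval, so only the factor 5/9 applies: +27 × 5/9 = +15.0000°C.
Final Celsius temperature: 420.5000 + 15.0000 = 435.5000°C.
In Fahrenheit: 435.5000 × 1.8 + 32 = 815.90°F.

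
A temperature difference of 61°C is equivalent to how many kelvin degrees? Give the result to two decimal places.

Celsius and kelvin degrees are the same size, so the interval is unchanged: 61.00.

61.00 K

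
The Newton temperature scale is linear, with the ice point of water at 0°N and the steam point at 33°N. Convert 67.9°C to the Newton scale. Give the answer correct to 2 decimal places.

Linearly onto the Newton scale: 0 + (67.9000 / 100) × (33 - 0) = 22.41°N.

22.41°N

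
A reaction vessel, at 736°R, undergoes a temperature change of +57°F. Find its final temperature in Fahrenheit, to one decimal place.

Initial temperature in Celsius: (736 - 491.67) × 5/9 = 135.7389°C.
The 57°F change is an interval, so only the factor 5/9 applies: +57 × 5/9 = +31.6667°C.
Final Celsius temperature: 135.7389 + 31.6667 = 167.4056°C.
In Fahrenheit: 167.4056 × 1.8 + 32 = 333.3°F.

333.3°F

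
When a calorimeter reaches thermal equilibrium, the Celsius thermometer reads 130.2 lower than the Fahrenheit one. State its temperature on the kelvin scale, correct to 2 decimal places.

Let x be the Fahrenheit reading; then the Celsius reading is 5/9·x - 17.7778.
(5/9·x - 17.7778) - x = -130.2  ⇒  (-4/9)·x = -112.422  ⇒  x = 252.9500°F.
In Celsius: (252.95 - 32) × 5/9 = 122.7500°C.
In kelvin: 122.7500 + 273.15 = 395.90 K.

395.90 K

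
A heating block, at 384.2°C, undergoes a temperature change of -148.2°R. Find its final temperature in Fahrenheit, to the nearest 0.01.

The 148.2°R change is an interval, so only the factor 5/9 applies: -148.2 × 5/9 = -82.3333°C.
Final Celsius temperature: 384.2000 - 82.3333 = 301.8667°C.
In Fahrenheit: 301.8667 × 1.8 + 32 = 575.36°F.

575.36°F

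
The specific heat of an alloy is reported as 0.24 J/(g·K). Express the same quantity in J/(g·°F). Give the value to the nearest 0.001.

The quantity depends on a temperature interval, so only the ratio of degree sizes applies; the offset between the scales is irrelevant.
A change of 1°F is a change of 5/9 K, so per °F the value is 0.24 × 5/9 = 0.133.

0.133 J/(g·°F)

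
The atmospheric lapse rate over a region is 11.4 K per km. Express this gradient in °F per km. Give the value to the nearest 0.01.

Since only a temperature interval is involved, the additive offset between the scales drops out.
A change of 1 K is a change of 1.8°F, so 11.4 × 1.8 = 20.52.

20.52 °F/km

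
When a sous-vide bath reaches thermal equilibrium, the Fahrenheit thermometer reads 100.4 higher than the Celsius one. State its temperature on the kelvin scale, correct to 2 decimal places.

358.65 K

Let x be the Celsius reading; then the Fahrenheit reading is 1.8·x + 32.
(1.8·x + 32) - x = 100.4  ⇒  (0.8)·x = 68.4  ⇒  x = 85.5000°C.
In kelvin: 85.5000 + 273.15 = 358.65 K.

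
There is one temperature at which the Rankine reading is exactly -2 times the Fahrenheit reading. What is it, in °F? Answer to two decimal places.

Let F be the Fahrenheit reading. The Rankine reading is R = 1·F + 459.67.
Require R = -2·F: 1·F + 459.67 = -2·F.
(3)·F = -459.67  ⇒  F = -153.22.

-153.22°F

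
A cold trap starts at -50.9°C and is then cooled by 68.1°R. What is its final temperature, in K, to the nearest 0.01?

184.42 K

The 68.1°R change is an interval, so only the factor 5/9 applies: -68.1 × 5/9 = -37.8333°C.
Final Celsius temperature: -50.9000 - 37.8333 = -88.7333°C.
In kelvin: -88.7333 + 273.15 = 184.42 K.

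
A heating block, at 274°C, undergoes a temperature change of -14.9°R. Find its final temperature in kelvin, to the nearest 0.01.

The 14.9°R change is an interval, so only the factor 5/9 applies: -14.9 × 5/9 = -8.2778°C.
Final Celsius temperature: 274.0000 - 8.2778 = 265.7222°C.
In kelvin: 265.7222 + 273.15 = 538.87 K.

538.87 K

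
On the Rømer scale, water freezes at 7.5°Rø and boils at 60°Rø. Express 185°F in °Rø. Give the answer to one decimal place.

First in Celsius: (185 - 32) × 5/9 = 85.0000°C.
Linearly onto the Rømer scale: 7.5 + (85.0000 / 100) × (60 - 7.5) = 52.1°Rø.

52.1°Rø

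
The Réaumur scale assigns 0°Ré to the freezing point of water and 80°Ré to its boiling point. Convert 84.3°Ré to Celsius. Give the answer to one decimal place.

Linear interpolation between the fixed points: C = (84.3 - 0) × 100 / (80 - 0) = 105.3750°C.

105.4°C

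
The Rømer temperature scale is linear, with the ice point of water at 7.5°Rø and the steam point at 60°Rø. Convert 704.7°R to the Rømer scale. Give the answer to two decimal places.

69.63°Rø

First in Celsius: (704.7 - 491.67) × 5/9 = 118.3500°C.
Linearly onto the Rømer scale: 7.5 + (118.3500 / 100) × (60 - 7.5) = 69.63°Rø.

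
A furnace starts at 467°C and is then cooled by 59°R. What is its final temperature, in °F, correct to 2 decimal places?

The 59°R change is an interval, so only the factor 5/9 applies: -59 × 5/9 = -32.7778°C.
Final Celsius temperature: 467.0000 - 32.7778 = 434.2222°C.
In Fahrenheit: 434.2222 × 1.8 + 32 = 813.60°F.

813.60°F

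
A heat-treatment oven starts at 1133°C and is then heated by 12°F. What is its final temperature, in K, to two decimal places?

The 12°F change is an interval, so only the factor 5/9 applies: +12 × 5/9 = +6.6667°C.
Final Celsius temperature: 1133.0000 + 6.6667 = 1139.6667°C.
In kelvin: 1139.6667 + 273.15 = 1412.82 K.

1412.82 K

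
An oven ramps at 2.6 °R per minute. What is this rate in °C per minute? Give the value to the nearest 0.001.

Since only a temperature interval is involved, the additive offset between the scales drops out.
A change of 1°R is a change of 5/9°C, so 2.6 × 5/9 = 1.444.

1.444 °C/minute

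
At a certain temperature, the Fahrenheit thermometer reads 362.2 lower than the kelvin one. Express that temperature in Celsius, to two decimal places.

Let x be the kelvin reading; then the Fahrenheit reading is 1.8·x - 459.67.
(1.8·x - 459.67) - x = -362.2  ⇒  (0.8)·x = 97.47  ⇒  x = 121.8375 K.
In Celsius: 121.8375 - 273.15 = -151.31°C.

-151.31°C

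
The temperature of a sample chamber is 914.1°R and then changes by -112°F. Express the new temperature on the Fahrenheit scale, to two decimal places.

Initial temperature in Celsius: (914.1 - 491.67) × 5/9 = 234.6833°C.
The 112°F change is an interval, so only the factor 5/9 applies: -112 × 5/9 = -62.2222°C.
Final Celsius temperature: 234.6833 - 62.2222 = 172.4611°C.
In Fahrenheit: 172.4611 × 1.8 + 32 = 342.43°F.

342.43°F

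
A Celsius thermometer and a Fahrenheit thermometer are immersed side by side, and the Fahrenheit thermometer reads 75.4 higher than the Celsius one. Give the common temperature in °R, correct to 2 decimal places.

Let x be the Celsius reading; then the Fahrenheit reading is 1.8·x + 32.
(1.8·x + 32) - x = 75.4  ⇒  (0.8)·x = 43.4  ⇒  x = 54.2500°C.
In Rankine: 54.2500 × 1.8 + 491.67 = 589.32°R.

589.32°R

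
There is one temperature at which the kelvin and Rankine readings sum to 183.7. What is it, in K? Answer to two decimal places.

65.61 K

Let K be the kelvin reading. The Rankine reading is R = 1.8·K.
Require K + R = 183.7: (2.8)·K = 183.7.
K = (183.7) / (2.8) = 65.61.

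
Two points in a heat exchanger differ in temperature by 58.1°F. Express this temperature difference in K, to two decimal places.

32.28 K

An interval of 1°F corresponds to 5/9 K.
58.1 × 5/9 = 32.28.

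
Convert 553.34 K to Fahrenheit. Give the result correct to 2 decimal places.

536.34°F

In Celsius: 553.34 - 273.15 = 280.1900°C.
In Fahrenheit: 280.1900 × 1.8 + 32 = 536.34°F.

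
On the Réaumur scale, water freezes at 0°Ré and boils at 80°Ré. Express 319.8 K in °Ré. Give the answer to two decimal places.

37.32°Ré

First in Celsius: 319.8 - 273.15 = 46.6500°C.
Linearly onto the Réaumur scale: 0 + (46.6500 / 100) × (80 - 0) = 37.32°Ré.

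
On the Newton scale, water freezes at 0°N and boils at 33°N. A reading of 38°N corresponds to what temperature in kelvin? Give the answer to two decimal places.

Linear interpolation between the fixed points: C = (38 - 0) × 100 / (33 - 0) = 115.1515°C.
Then 115.1515 + 273.15 = 388.30 K.

388.30 K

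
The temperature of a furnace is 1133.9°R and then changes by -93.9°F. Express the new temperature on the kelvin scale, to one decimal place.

577.8 K

Initial temperature in Celsius: (1133.9 - 491.67) × 5/9 = 356.7944°C.
The 93.9°F change is an interval, so only the factor 5/9 applies: -93.9 × 5/9 = -52.1667°C.
Final Celsius temperature: 356.7944 - 52.1667 = 304.6278°C.
In kelvin: 304.6278 + 273.15 = 577.8 K.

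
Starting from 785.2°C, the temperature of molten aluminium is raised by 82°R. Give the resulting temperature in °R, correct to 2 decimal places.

The 82°R change is an interval, so only the factor 5/9 applies: +82 × 5/9 = +45.5556°C.
Final Celsius temperature: 785.2000 + 45.5556 = 830.7556°C.
In Rankine: 830.7556 × 1.8 + 491.67 = 1987.03°R.

1987.03°R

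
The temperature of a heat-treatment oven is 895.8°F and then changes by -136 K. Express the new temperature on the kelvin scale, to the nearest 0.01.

617.04 K

Initial temperature in Celsius: (895.8 - 32) × 5/9 = 479.8889°C.
The 136 K change is an interval; Kelvin and Celsius degrees are the same size, so ΔC = -136°C.
Final Celsius temperature: 479.8889 - 136.0000 = 343.8889°C.
In kelvin: 343.8889 + 273.15 = 617.04 K.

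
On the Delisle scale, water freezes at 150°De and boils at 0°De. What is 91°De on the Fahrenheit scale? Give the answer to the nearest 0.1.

Linear interpolation between the fixed points: C = (91 - 150) × 100 / (0 - 150) = 39.3333°C.
Then 39.3333 × 1.8 + 32 = 102.8°F.

102.8°F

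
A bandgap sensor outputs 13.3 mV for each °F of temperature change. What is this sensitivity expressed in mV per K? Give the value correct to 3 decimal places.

23.940 mV per K

Since only a temperature interval is involved, the additive offset between the scales drops out.
A change of 1 K is a change of 1.8°F, so per K the value is 13.3 × 1.8 = 23.940.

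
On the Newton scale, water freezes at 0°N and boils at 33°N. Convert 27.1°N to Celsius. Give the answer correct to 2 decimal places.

82.12°C

Linear interpolation between the fixed points: C = (27.1 - 0) × 100 / (33 - 0) = 82.1212°C.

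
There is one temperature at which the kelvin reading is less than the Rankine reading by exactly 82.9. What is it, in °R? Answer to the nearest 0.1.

Let R be the Rankine reading. The kelvin reading is K = 5/9·R.
Require K - R = -82.9: (-4/9)·R = -82.9.
R = (-82.9) / (-4/9) = 186.5.

186.5°R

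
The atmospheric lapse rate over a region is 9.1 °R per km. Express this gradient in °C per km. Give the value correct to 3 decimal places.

5.056 °C/km

Since only a temperature interval is involved, the additive offset between the scales drops out.
A change of 1°R is a change of 5/9°C, so 9.1 × 5/9 = 5.056.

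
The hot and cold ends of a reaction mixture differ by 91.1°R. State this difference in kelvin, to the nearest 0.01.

50.61 K

For a temperature interval the offset drops out; only the factor 5/9 applies.
91.1 × 5/9 = 50.61.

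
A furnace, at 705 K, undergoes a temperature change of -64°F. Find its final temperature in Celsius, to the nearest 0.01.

396.29°C

Initial temperature in Celsius: 705 - 273.15 = 431.8500°C.
The 64°F change is an interval, so only the factor 5/9 applies: -64 × 5/9 = -35.5556°C.
Final Celsius temperature: 431.8500 - 35.5556 = 396.2944°C.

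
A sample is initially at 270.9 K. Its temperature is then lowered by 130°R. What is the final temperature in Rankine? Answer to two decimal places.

Initial temperature in Celsius: 270.9 - 273.15 = -2.2500°C.
The 130°R change is an interval, so only the factor 5/9 applies: -130 × 5/9 = -72.2222°C.
Final Celsius temperature: -2.2500 - 72.2222 = -74.4722°C.
In Rankine: -74.4722 × 1.8 + 491.67 = 357.62°R.

357.62°R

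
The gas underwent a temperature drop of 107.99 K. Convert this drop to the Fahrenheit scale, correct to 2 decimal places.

194.38°F

Only the scale ratio 1.8 matters for a change in temperature.
107.99 × 1.8 = 194.38.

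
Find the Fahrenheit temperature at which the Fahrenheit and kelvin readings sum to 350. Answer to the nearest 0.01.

Let F be the Fahrenheit reading. The kelvin reading is K = 5/9·F + 255.372.
Require F + K = 350: (14/9)·F + 255.372 = 350.
F = (350 - 255.372) / (14/9) = 60.83.

60.83°F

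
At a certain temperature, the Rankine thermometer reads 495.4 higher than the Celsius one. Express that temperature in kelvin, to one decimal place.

277.8 K

Let x be the Celsius reading; then the Rankine reading is 1.8·x + 491.67.
(1.8·x + 491.67) - x = 495.4  ⇒  (0.8)·x = 3.73  ⇒  x = 4.6625°C.
In kelvin: 4.6625 + 273.15 = 277.8 K.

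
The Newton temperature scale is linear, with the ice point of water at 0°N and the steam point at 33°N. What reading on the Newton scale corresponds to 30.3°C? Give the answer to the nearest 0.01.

10.00°N

Linearly onto the Newton scale: 0 + (30.3000 / 100) × (33 - 0) = 10.00°N.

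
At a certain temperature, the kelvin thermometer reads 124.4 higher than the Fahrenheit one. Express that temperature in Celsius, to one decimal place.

Let x be the Fahrenheit reading; then the kelvin reading is 5/9·x + 255.372.
(5/9·x + 255.372) - x = 124.4  ⇒  (-4/9)·x = -130.972  ⇒  x = 294.6875°F.
In Celsius: (294.6875 - 32) × 5/9 = 145.9°C.

145.9°C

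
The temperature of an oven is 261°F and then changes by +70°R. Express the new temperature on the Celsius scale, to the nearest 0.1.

Initial temperature in Celsius: (261 - 32) × 5/9 = 127.2222°C.
The 70°R change is an interval, so only the factor 5/9 applies: +70 × 5/9 = +38.8889°C.
Final Celsius temperature: 127.2222 + 38.8889 = 166.1111°C.

166.1°C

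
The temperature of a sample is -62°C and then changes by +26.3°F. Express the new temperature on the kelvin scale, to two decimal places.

The 26.3°F change is an interval, so only the factor 5/9 applies: +26.3 × 5/9 = +14.6111°C.
Final Celsius temperature: -62.0000 + 14.6111 = -47.3889°C.
In kelvin: -47.3889 + 273.15 = 225.76 K.

225.76 K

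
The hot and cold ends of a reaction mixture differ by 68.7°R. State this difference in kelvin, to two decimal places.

Only the scale ratio 5/9 matters for a change in temperature.
68.7 × 5/9 = 38.17.

38.17 K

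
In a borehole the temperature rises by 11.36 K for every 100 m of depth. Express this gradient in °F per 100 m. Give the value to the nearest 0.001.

Since only a temperature interval is involved, the additive offset between the scales drops out.
A change of 1 K is a change of 1.8°F, so 11.36 × 1.8 = 20.448.

20.448 °F/100 m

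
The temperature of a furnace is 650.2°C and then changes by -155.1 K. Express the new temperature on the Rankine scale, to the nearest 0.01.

1382.85°R

The 155.1 K change is an interval; Kelvin and Celsius degrees are the same size, so ΔC = -155.1°C.
Final Celsius temperature: 650.2000 - 155.1000 = 495.1000°C.
In Rankine: 495.1000 × 1.8 + 491.67 = 1382.85°R.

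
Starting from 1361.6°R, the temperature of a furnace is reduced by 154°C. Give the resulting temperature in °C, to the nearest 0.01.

329.29°C

Initial temperature in Celsius: (1361.6 - 491.67) × 5/9 = 483.2944°C.
Final Celsius temperature: 483.2944 - 154.0000 = 329.2944°C.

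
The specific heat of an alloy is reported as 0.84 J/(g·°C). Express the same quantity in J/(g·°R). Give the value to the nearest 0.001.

Since only a temperature interval is involved, the additive offset between the scales drops out.
A change of 1°R is a change of 5/9°C, so per °R the value is 0.84 × 5/9 = 0.467.

0.467 J/(g·°R)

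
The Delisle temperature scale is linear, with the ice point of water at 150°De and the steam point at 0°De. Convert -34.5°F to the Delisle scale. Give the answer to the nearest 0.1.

205.4°De

First in Celsius: (-34.5 - 32) × 5/9 = -36.9444°C.
Linearly onto the Delisle scale: 150 + (-36.9444 / 100) × (0 - 150) = 205.4°De.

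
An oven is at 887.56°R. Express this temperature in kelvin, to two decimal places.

493.09 K

In Celsius: (887.56 - 491.67) × 5/9 = 219.9389°C.
In kelvin: 219.9389 + 273.15 = 493.09 K.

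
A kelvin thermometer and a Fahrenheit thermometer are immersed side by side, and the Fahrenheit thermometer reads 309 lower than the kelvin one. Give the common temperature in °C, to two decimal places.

Let x be the kelvin reading; then the Fahrenheit reading is 1.8·x - 459.67.
(1.8·x - 459.67) - x = -309  ⇒  (0.8)·x = 150.67  ⇒  x = 188.3375 K.
In Celsius: 188.3375 - 273.15 = -84.81°C.

-84.81°C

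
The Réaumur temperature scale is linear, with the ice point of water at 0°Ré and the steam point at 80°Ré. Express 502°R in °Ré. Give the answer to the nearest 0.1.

First in Celsius: (502 - 491.67) × 5/9 = 5.7389°C.
Linearly onto the Réaumur scale: 0 + (5.7389 / 100) × (80 - 0) = 4.6°Ré.

4.6°Ré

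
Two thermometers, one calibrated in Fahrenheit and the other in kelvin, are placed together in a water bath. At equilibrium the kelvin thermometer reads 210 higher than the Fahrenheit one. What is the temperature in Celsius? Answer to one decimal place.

Let x be the Fahrenheit reading; then the kelvin reading is 5/9·x + 255.372.
(5/9·x + 255.372) - x = 210  ⇒  (-4/9)·x = -45.3722  ⇒  x = 102.0875°F.
In Celsius: (102.0875 - 32) × 5/9 = 38.9°C.

38.9°C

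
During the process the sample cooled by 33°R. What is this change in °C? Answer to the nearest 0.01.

18.33°C

For a temperature interval the offset drops out; only the factor 5/9 applies.
33 × 5/9 = 18.33.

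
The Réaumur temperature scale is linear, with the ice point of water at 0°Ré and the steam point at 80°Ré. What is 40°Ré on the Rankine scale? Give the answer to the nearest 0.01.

581.67°R

Linear interpolation between the fixed points: C = (40 - 0) × 100 / (80 - 0) = 50.0000°C.
Then 50.0000 × 1.8 + 491.67 = 581.67°R.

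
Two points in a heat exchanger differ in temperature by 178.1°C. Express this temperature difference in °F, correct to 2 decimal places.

320.58°F

Only the scale ratio 1.8 matters for a change in temperature.
178.1 × 1.8 = 320.58.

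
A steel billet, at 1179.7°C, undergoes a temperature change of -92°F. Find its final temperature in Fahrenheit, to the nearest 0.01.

2063.46°F

The 92°F change is an interval, so only the factor 5/9 applies: -92 × 5/9 = -51.1111°C.
Final Celsius temperature: 1179.7000 - 51.1111 = 1128.5889°C.
In Fahrenheit: 1128.5889 × 1.8 + 32 = 2063.46°F.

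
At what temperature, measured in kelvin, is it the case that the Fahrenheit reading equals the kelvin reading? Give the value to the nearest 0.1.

574.6 K

Let K be the kelvin reading. The Fahrenheit reading is F = 1.8·K - 459.67.
Set F = K: 1.8·K - 459.67 = K.
(0.8)·K = 459.67  ⇒  K = 574.6.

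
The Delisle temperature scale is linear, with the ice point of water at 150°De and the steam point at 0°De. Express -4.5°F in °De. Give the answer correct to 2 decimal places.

First in Celsius: (-4.5 - 32) × 5/9 = -20.2778°C.
Linearly onto the Delisle scale: 150 + (-20.2778 / 100) × (0 - 150) = 180.42°De.

180.42°De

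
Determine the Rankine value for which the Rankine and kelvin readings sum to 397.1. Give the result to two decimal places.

255.28°R

Let R be the Rankine reading. The kelvin reading is K = 5/9·R.
Require R + K = 397.1: (14/9)·R = 397.1.
R = (397.1) / (14/9) = 255.28.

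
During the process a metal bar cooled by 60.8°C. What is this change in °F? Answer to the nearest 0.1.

109.4°F

An interval of 1°C corresponds to 1.8°F.
60.8 × 1.8 = 109.4.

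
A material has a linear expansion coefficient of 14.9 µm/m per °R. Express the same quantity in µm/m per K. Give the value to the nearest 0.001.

26.820 µm/m per K

The quantity depends on a temperature interval, so only the ratio of degree sizes applies; the offset between the scales is irrelevant.
A change of 1 K is a change of 1.8°R, so per K the value is 14.9 × 1.8 = 26.820.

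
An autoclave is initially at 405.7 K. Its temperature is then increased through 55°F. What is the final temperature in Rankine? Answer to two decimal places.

Initial temperature in Celsius: 405.7 - 273.15 = 132.5500°C.
The 55°F change is an interval, so only the factor 5/9 applies: +55 × 5/9 = +30.5556°C.
Final Celsius temperature: 132.5500 + 30.5556 = 163.1056°C.
In Rankine: 163.1056 × 1.8 + 491.67 = 785.26°R.

785.26°R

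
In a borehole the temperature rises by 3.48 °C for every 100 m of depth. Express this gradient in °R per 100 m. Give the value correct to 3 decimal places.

6.264 °R/100 m

The quantity depends on a temperature interval, so only the ratio of degree sizes applies; the offset between the scales is irrelevant.
A change of 1°C is a change of 1.8°R, so 3.48 × 1.8 = 6.264.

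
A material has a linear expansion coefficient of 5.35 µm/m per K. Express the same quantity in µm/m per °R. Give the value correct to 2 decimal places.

2.97 µm/m per °R

The quantity depends on a temperature interval, so only the ratio of degree sizes applies; the offset between the scales is irrelevant.
A change of 1°R is a change of 5/9 K, so per °R the value is 5.35 × 5/9 = 2.97.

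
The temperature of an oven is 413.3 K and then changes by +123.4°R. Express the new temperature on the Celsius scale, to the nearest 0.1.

Initial temperature in Celsius: 413.3 - 273.15 = 140.1500°C.
The 123.4°R change is an interval, so only the factor 5/9 applies: +123.4 × 5/9 = +68.5556°C.
Final Celsius temperature: 140.1500 + 68.5556 = 208.7056°C.

208.7°C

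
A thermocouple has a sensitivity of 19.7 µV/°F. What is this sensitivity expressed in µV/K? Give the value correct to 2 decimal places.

Since only a temperature interval is involved, the additive offset between the scales drops out.
A change of 1 K is a change of 1.8°F, so per K the value is 19.7 × 1.8 = 35.46.

35.46 µV/K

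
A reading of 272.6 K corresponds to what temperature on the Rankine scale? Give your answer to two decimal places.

In Celsius: 272.6 - 273.15 = -0.5500°C.
In Rankine: -0.5500 × 1.8 + 491.67 = 490.68°R.

490.68°R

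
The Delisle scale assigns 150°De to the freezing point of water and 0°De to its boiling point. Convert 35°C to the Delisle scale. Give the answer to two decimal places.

97.50°De

Linearly onto the Delisle scale: 150 + (35.0000 / 100) × (0 - 150) = 97.50°De.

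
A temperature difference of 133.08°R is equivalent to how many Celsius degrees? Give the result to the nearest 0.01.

73.93°C

Only the scale ratio 5/9 matters for a change in temperature.
133.08 × 5/9 = 73.93.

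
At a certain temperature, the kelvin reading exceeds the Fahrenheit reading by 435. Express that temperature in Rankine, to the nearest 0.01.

Let x be the kelvin reading; then the Fahrenheit reading is 1.8·x - 459.67.
(1.8·x - 459.67) - x = -435  ⇒  (0.8)·x = 24.67  ⇒  x = 30.8375 K.
In Celsius: 30.8375 - 273.15 = -242.3125°C.
In Rankine: -242.3125 × 1.8 + 491.67 = 55.51°R.

55.51°R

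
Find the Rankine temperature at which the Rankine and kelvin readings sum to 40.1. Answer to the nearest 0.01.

Let R be the Rankine reading. The kelvin reading is K = 5/9·R.
Require R + K = 40.1: (14/9)·R = 40.1.
R = (40.1) / (14/9) = 25.78.

25.78°R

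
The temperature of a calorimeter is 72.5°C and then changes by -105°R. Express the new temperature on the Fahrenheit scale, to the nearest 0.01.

57.50°F

The 105°R change is an interval, so only the factor 5/9 applies: -105 × 5/9 = -58.3333°C.
Final Celsius temperature: 72.5000 - 58.3333 = 14.1667°C.
In Fahrenheit: 14.1667 × 1.8 + 32 = 57.50°F.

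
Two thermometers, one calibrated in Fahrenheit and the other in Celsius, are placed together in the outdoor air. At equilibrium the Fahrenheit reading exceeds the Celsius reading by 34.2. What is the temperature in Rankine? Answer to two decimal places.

496.62°R

Let x be the Fahrenheit reading; then the Celsius reading is 5/9·x - 17.7778.
(5/9·x - 17.7778) - x = -34.2  ⇒  (-4/9)·x = -16.4222  ⇒  x = 36.9500°F.
In Celsius: (36.95 - 32) × 5/9 = 2.7500°C.
In Rankine: 2.7500 × 1.8 + 491.67 = 496.62°R.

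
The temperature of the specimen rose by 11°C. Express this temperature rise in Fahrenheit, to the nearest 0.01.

19.80°F

Only the scale ratio 1.8 matters for a change in temperature.
11 × 1.8 = 19.80.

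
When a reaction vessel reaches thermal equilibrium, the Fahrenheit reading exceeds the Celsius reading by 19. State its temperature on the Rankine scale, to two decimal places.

462.42°R

Let x be the Celsius reading; then the Fahrenheit reading is 1.8·x + 32.
(1.8·x + 32) - x = 19  ⇒  (0.8)·x = -13  ⇒  x = -16.2500°C.
In Rankine: -16.2500 × 1.8 + 491.67 = 462.42°R.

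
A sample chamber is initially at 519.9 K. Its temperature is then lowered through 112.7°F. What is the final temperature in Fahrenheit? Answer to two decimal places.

363.45°F

Initial temperature in Celsius: 519.9 - 273.15 = 246.7500°C.
The 112.7°F change is an interval, so only the factor 5/9 applies: -112.7 × 5/9 = -62.6111°C.
Final Celsius temperature: 246.7500 - 62.6111 = 184.1389°C.
In Fahrenheit: 184.1389 × 1.8 + 32 = 363.45°F.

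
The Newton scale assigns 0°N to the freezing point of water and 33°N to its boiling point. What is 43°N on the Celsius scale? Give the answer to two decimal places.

130.30°C

Linear interpolation between the fixed points: C = (43 - 0) × 100 / (33 - 0) = 130.3030°C.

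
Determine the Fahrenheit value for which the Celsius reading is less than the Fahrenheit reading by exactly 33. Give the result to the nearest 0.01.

Let F be the Fahrenheit reading. The Celsius reading is C = 5/9·F - 17.7778.
Require C - F = -33: (-4/9)·F - 17.7778 = -33.
F = (-33 + 17.7778) / (-4/9) = 34.25.

34.25°F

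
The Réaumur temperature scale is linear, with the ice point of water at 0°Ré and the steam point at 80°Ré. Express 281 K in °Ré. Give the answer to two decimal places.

First in Celsius: 281 - 273.15 = 7.8500°C.
Linearly onto the Réaumur scale: 0 + (7.8500 / 100) × (80 - 0) = 6.28°Ré.

6.28°Ré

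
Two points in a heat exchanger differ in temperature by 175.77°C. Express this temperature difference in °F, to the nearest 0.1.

Only the scale ratio 1.8 matters for a change in temperature.
175.77 × 1.8 = 316.4.

316.4°F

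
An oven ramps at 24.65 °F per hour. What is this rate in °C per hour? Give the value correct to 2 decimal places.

Since only a temperature interval is involved, the additive offset between the scales drops out.
A change of 1°F is a change of 5/9°C, so 24.65 × 5/9 = 13.69.

13.69 °C/hour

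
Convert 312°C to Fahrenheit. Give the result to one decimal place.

In Fahrenheit: 312.0000 × 1.8 + 32 = 593.6°F.

593.6°F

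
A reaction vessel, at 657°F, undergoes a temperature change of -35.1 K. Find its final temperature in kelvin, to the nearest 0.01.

Initial temperature in Celsius: (657 - 32) × 5/9 = 347.2222°C.
The 35.1 K change is an interval; Kelvin and Celsius degrees are the same size, so ΔC = -35.1°C.
Final Celsius temperature: 347.2222 - 35.1000 = 312.1222°C.
In kelvin: 312.1222 + 273.15 = 585.27 K.

585.27 K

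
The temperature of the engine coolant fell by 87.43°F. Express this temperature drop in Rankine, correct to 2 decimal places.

Fahrenheit and Rankine degrees are the same size, so the interval is unchanged: 87.43.

87.43°R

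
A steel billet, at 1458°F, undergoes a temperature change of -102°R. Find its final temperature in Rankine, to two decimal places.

Initial temperature in Celsius: (1458 - 32) × 5/9 = 792.2222°C.
The 102°R change is an interval, so only the factor 5/9 applies: -102 × 5/9 = -56.6667°C.
Final Celsius temperature: 792.2222 - 56.6667 = 735.5556°C.
In Rankine: 735.5556 × 1.8 + 491.67 = 1815.67°R.

1815.67°R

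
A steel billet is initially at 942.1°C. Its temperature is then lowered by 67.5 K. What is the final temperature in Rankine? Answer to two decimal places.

The 67.5 K change is an interval; Kelvin and Celsius degrees are the same size, so ΔC = -67.5°C.
Final Celsius temperature: 942.1000 - 67.5000 = 874.6000°C.
In Rankine: 874.6000 × 1.8 + 491.67 = 2065.95°R.

2065.95°R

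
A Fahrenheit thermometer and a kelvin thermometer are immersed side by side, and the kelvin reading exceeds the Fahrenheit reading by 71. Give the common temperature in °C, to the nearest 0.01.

212.69°C

Let x be the Fahrenheit reading; then the kelvin reading is 5/9·x + 255.372.
(5/9·x + 255.372) - x = 71  ⇒  (-4/9)·x = -184.372  ⇒  x = 414.8375°F.
In Celsius: (414.8375 - 32) × 5/9 = 212.69°C.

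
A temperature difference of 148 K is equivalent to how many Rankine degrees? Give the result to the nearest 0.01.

Only the scale ratio 1.8 matters for a change in temperature.
148 × 1.8 = 266.40.

266.40°R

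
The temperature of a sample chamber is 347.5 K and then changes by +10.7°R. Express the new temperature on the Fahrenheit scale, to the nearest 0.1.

Initial temperature in Celsius: 347.5 - 273.15 = 74.3500°C.
The 10.7°R change is an interval, so only the factor 5/9 applies: +10.7 × 5/9 = +5.9444°C.
Final Celsius temperature: 74.3500 + 5.9444 = 80.2944°C.
In Fahrenheit: 80.2944 × 1.8 + 32 = 176.5°F.

176.5°F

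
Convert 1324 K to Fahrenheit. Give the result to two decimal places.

In Celsius: 1324 - 273.15 = 1050.8500°C.
In Fahrenheit: 1050.8500 × 1.8 + 32 = 1923.53°F.

1923.53°F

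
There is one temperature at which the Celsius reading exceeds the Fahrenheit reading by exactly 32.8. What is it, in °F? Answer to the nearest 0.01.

Let F be the Fahrenheit reading. The Celsius reading is C = 5/9·F - 17.7778.
Require C - F = 32.8: (-4/9)·F - 17.7778 = 32.8.
F = (32.8 + 17.7778) / (-4/9) = -113.80.

-113.80°F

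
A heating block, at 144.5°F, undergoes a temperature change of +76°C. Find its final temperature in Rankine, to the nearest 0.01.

Initial temperature in Celsius: (144.5 - 32) × 5/9 = 62.5000°C.
Final Celsius temperature: 62.5000 + 76.0000 = 138.5000°C.
In Rankine: 138.5000 × 1.8 + 491.67 = 740.97°R.

740.97°R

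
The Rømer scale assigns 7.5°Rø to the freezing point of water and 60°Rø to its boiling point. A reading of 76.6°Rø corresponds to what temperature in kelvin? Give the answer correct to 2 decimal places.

Linear interpolation between the fixed points: C = (76.6 - 7.5) × 100 / (60 - 7.5) = 131.6190°C.
Then 131.6190 + 273.15 = 404.77 K.

404.77 K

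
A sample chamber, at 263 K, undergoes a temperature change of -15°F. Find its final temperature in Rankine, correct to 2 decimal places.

458.40°R

Initial temperature in Celsius: 263 - 273.15 = -10.1500°C.
The 15°F change is an interval, so only the factor 5/9 applies: -15 × 5/9 = -8.3333°C.
Final Celsius temperature: -10.1500 - 8.3333 = -18.4833°C.
In Rankine: -18.4833 × 1.8 + 491.67 = 458.40°R.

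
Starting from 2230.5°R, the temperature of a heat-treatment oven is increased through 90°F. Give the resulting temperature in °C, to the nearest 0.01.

1016.02°C

Initial temperature in Celsius: (2230.5 - 491.67) × 5/9 = 966.0167°C.
The 90°F change is an interval, so only the factor 5/9 applies: +90 × 5/9 = +50.0000°C.
Final Celsius temperature: 966.0167 + 50.0000 = 1016.0167°C.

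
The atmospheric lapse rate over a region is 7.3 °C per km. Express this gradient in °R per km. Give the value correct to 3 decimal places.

13.140 °R/km

Since only a temperature interval is involved, the additive offset between the scales drops out.
A change of 1°C is a change of 1.8°R, so 7.3 × 1.8 = 13.140.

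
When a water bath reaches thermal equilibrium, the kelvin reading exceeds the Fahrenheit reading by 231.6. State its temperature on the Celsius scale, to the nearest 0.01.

11.94°C

Let x be the Fahrenheit reading; then the kelvin reading is 5/9·x + 255.372.
(5/9·x + 255.372) - x = 231.6  ⇒  (-4/9)·x = -23.7722  ⇒  x = 53.4875°F.
In Celsius: (53.4875 - 32) × 5/9 = 11.94°C.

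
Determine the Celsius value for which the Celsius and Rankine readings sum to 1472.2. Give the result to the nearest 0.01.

Let C be the Celsius reading. The Rankine reading is R = 1.8·C + 491.67.
Require C + R = 1472.2: (2.8)·C + 491.67 = 1472.2.
C = (1472.2 - 491.67) / (2.8) = 350.19.

350.19°C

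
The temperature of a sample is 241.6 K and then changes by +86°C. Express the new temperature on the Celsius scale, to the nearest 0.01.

54.45°C

Initial temperature in Celsius: 241.6 - 273.15 = -31.5500°C.
Final Celsius temperature: -31.5500 + 86.0000 = 54.4500°C.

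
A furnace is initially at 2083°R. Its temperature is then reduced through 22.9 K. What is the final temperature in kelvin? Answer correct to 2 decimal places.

Initial temperature in Celsius: (2083 - 491.67) × 5/9 = 884.0722°C.
The 22.9 K change is an interval; Kelvin and Celsius degrees are the same size, so ΔC = -22.9°C.
Final Celsius temperature: 884.0722 - 22.9000 = 861.1722°C.
In kelvin: 861.1722 + 273.15 = 1134.32 K.

1134.32 K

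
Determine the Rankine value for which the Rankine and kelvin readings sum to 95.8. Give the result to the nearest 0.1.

61.6°R

Let R be the Rankine reading. The kelvin reading is K = 5/9·R.
Require R + K = 95.8: (14/9)·R = 95.8.
R = (95.8) / (14/9) = 61.6.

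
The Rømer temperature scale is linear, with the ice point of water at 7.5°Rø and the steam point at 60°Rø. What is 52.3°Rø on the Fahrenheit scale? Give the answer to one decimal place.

Linear interpolation between the fixed points: C = (52.3 - 7.5) × 100 / (60 - 7.5) = 85.3333°C.
Then 85.3333 × 1.8 + 32 = 185.6°F.

185.6°F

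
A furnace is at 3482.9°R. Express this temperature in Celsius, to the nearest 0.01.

In Celsius: (3482.9 - 491.67) × 5/9 = 1661.7944°C.

1661.79°C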